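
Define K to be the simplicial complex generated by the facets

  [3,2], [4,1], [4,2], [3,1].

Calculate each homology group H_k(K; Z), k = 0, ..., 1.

K has 4 vertices, 4 edges.
rank ∂_0 = 0, rank ∂_1 = 3 ⇒ b_0 = 4 − 0 − 3 = 1; all invariant factors of ∂_1 are 1 so no torsion. So H_0 = Z.
rank ∂_1 = 3, rank ∂_2 = 0 ⇒ b_1 = 4 − 3 − 0 = 1. So H_1 = Z.

H_0 ≅ Z,  H_1 ≅ Z.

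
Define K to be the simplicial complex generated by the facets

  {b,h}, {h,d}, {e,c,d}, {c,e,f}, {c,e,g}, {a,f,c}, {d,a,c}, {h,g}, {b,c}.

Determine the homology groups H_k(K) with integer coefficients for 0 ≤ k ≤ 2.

H_0 ≅ Z,  H_1 ≅ Z^2,  H_2 = 0.

Fix the vertex order a < b < c < d < e < f < g < h and write every simplex with vertices in increasing order. Then dim K = 2 and the simplices of K are:

  0-simplices (8): a, b, c, d, e, f, g, h
  1-simplices (14): ac, ad, af, bc, bh, cd, ce, cf, cg, de, dh, ef, eg, gh
  2-simplices (5): acd, acf, cde, cef, ceg

Hence C_0 ≅ Z^8, C_1 ≅ Z^14, C_2 ≅ Z^5.

The boundary map ∂_1: C_1 → C_0 is given by ∂[p,q] = [q] − [p]. For instance
  ∂de = e − d.
As a 8×14 matrix over Z this has rank 7, with invariant factors (1,1,1,1,1,1,1).

∂_2: C_2 → C_1 sends each 2-simplex [p,q,r] to [q,r] − [p,r] + [p,q]. For instance
  ∂cef = ef − cf + ce,
  ∂acf = cf − af + ac.
The resulting 14×5 matrix has rank 5, and its Smith normal form has invariant factors (1,1,1,1,1).

Now H_k = ker ∂_k / im ∂_{k+1}, so:

  H_0: rank C_0 − rank ∂_1 = 8 − 7 = 1, and the invariant factors of ∂_1 are all 1, so H_0 ≅ Z.
  H_1: rank ker ∂_1 − rank ∂_2 = (14 − 7) − 5 = 2, and the invariant factors of ∂_2 are all 1, so H_1 ≅ Z^2.
  H_2: rank ker ∂_2 − rank ∂_3 = (5 − 5) − 0 = 0, and there is no ∂_3, so H_2 ≅ 0.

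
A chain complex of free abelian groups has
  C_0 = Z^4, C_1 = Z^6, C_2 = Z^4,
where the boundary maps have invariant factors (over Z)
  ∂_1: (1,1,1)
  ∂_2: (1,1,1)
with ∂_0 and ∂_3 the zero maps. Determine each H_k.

H_0: b_0 = 4 − 0 − 3 = 1; torsion from ∂_1 factors > 1: none. So H_0 = Z.
H_1: b_1 = 6 − 3 − 3 = 0; torsion from ∂_2 factors > 1: none. So H_1 = 0.
H_2: b_2 = 4 − 3 − 0 = 1; torsion from ∂_3 factors > 1: none. So H_2 = Z.

H_0 = Z,  H_1 = 0,  H_2 = Z.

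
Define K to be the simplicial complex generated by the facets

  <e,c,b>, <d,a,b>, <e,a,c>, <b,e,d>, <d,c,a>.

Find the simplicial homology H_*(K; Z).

H_0 = Z,  H_1 = Z,  H_2 = 0.

Fix the vertex order a < b < c < d < e and write every simplex with vertices in increasing order. Then dim K = 2 and the simplices of K are:

  0-simplices (5): a, b, c, d, e
  1-simplices (10): ab, ac, ad, ae, bc, bd, be, cd, ce, de
  2-simplices (5): abd, acd, ace, bce, bde

so the chain groups are C_0 ≅ Z^5, C_1 ≅ Z^10, C_2 ≅ Z^5.

The boundary map ∂_1: C_1 → C_0 maps an edge to its endpoints' difference, ∂[p,q] = q − p. For instance
  ∂bd = d − b.
This gives a 5×10 integer matrix of rank 4; reducing to Smith normal form yields diagonal entries (1,1,1,1).

Boundary ∂_2: C_2 → C_1 maps a triangle to the signed sum of its edges. For instance
  ∂abd = bd − ad + ab,
  ∂acd = cd − ad + ac.
As a 10×5 matrix over Z this has rank 5, with invariant factors (1,1,1,1,1).

Reading off H_k = ker ∂_k / im ∂_{k+1}:

  H_0: rank C_0 − rank ∂_1 = 5 − 4 = 1, and the invariant factors of ∂_1 are all 1, so H_0 = Z.
  H_1: rank ker ∂_1 − rank ∂_2 = (10 − 4) − 5 = 1, and the invariant factors of ∂_2 are all 1, so H_1 = Z.
  H_2: rank ker ∂_2 − rank ∂_3 = (5 − 5) − 0 = 0, and there is no ∂_3, so H_2 = 0.

As a check, the Euler characteristic is 5 − 10 + 5 = 0, which agrees with 1 − 1 + 0 = 0.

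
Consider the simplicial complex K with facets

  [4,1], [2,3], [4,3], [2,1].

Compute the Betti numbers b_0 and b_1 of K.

We work with the vertex ordering 1 < 2 < 3 < 4. The simplices of K, each written with vertices in increasing order, are:

  0-simplices (4): [1], [2], [3], [4]
  1-simplices (4): [1,2], [1,4], [2,3], [3,4]

so the chain groups are C_0 ≅ Z^4, C_1 ≅ Z^4.

Boundary ∂_1: C_1 → C_0 sends each edge [p,q] (with p < q) to q − p. For instance
  ∂[2,3] = [3] − [2].
This gives a 4×4 integer matrix of rank 3; reducing to Smith normal form yields diagonal entries (1,1,1).

Reading off H_k = ker ∂_k / im ∂_{k+1}:

  H_0: rank C_0 − rank ∂_1 = 4 − 3 = 1, and the invariant factors of ∂_1 are all 1, so H_0 ≅ Z.
  H_1: rank ker ∂_1 − rank ∂_2 = (4 − 3) − 0 = 1, and there is no ∂_2, so H_1 ≅ Z.

Hence the Betti numbers are b_0 = 1, b_1 = 1.

b_0 = 1, b_1 = 1.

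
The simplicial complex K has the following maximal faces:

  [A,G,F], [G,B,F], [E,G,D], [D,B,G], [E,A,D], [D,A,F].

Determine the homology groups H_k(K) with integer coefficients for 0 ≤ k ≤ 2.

H_0 = Z,  H_1 = Z,  H_2 = 0.

Take the total order A < B < D < E < F < G on the vertex set. Then K (dimension 2) consists of the simplices:

  0-simplices (6): A, B, D, E, F, G
  1-simplices (12): AD, AE, AF, AG, BD, BF, BG, DE, DF, DG, EG, FG
  2-simplices (6): ADE, ADF, AFG, BDG, BFG, DEG

so the chain groups are C_0 ≅ Z^6, C_1 ≅ Z^12, C_2 ≅ Z^6.

The boundary map ∂_1: C_1 → C_0 maps an edge to its endpoints' difference, ∂[p,q] = q − p. For instance
  ∂DG = G − D.
The 6×12 boundary matrix has rank 5 and Smith normal form diag(1,1,1,1,1).

Boundary ∂_2: C_2 → C_1 acts by ∂[p,q,r] = [q,r] − [p,r] + [p,q]. For instance
  ∂BFG = FG − BG + BF,
  ∂ADF = DF − AF + AD.
This gives a 12×6 integer matrix of rank 6; reducing to Smith normal form yields diagonal entries (1,1,1,1,1,1).

From H_k ≅ ker(∂_k) / im(∂_{k+1}) we obtain:

  H_0: rank C_0 − rank ∂_1 = 6 − 5 = 1, and the invariant factors of ∂_1 are all 1, so H_0 = Z.
  H_1: rank ker ∂_1 − rank ∂_2 = (12 − 5) − 6 = 1, and the invariant factors of ∂_2 are all 1, so H_1 = Z.
  H_2: rank ker ∂_2 − rank ∂_3 = (6 − 6) − 0 = 0, and there is no ∂_3, so H_2 = 0.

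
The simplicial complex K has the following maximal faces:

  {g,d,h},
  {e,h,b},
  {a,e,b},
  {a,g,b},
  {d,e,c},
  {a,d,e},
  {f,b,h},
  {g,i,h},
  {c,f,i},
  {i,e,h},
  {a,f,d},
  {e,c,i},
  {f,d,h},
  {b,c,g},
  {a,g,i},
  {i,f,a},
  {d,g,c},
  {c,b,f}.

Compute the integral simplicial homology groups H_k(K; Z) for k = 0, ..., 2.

Fix the vertex order a < b < c < d < e < f < g < h < i and write every simplex with vertices in increasing order. Then dim K = 2 and the simplices of K are:

  0-simplices (9): a, b, c, d, e, f, g, h, i
  1-simplices (27): ab, ad, ae, af, ag, ai, bc, be, bf, bg, bh, cd, ce, cf, cg, ci, de, df, dg, dh, eh, ei, fh, fi, gh, gi, hi
  2-simplices (18): abe, abg, ade, adf, afi, agi, bcf, bcg, beh, bfh, cde, cdg, cei, cfi, dfh, dgh, ehi, ghi

so the chain groups are C_0 ≅ Z^9, C_1 ≅ Z^27, C_2 ≅ Z^18.

∂_1: C_1 → C_0 is given by ∂[p,q] = [q] − [p].
The 9×27 boundary matrix has rank 8 and Smith normal form diag(1,1,1,1,1,1,1,1).

∂_2: C_2 → C_1 acts by ∂[p,q,r] = [q,r] − [p,r] + [p,q]. For instance
  ∂dfh = fh − dh + df,
  ∂cei = ei − ci + ce.
As a 27×18 matrix over Z this has rank 17, with invariant factors (1,1,1,1,1,1,1,1,1,1,1,1,1,1,1,1,1).

Computing H_k = (kernel of ∂_k) / (image of ∂_{k+1}):

  H_0: rank C_0 − rank ∂_1 = 9 − 8 = 1, and the invariant factors of ∂_1 are all 1, so H_0 ≅ Z.
  H_1: rank ker ∂_1 − rank ∂_2 = (27 − 8) − 17 = 2, and the invariant factors of ∂_2 are all 1, so H_1 ≅ Z^2.
  H_2: rank ker ∂_2 − rank ∂_3 = (18 − 17) − 0 = 1, and there is no ∂_3, so H_2 ≅ Z.

H_0 ≅ Z,  H_1 ≅ Z^2,  H_2 ≅ Z.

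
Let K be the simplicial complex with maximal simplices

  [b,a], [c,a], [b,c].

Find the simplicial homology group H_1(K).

Order the vertices as a < b < c. Listing each simplex with vertices in this order, K has dimension 1 with simplices:

  0-simplices (3): a, b, c
  1-simplices (3): ab, ac, bc

Hence C_0 ≅ Z^3, C_1 ≅ Z^3.

The boundary map ∂_1: C_1 → C_0 is given by ∂[p,q] = [q] − [p]. For instance
  ∂ab = b − a.
The resulting 3×3 matrix has rank 2, and its Smith normal form has invariant factors (1,1).

Now H_k = ker ∂_k / im ∂_{k+1}, so:

  H_1: rank ker ∂_1 − rank ∂_2 = (3 − 2) − 0 = 1, and there is no ∂_2, so H_1 ≅ Z.

H_1 ≅ Z.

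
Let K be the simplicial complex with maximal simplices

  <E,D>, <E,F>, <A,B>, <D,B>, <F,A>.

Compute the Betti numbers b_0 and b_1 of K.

b_0 = 1, b_1 = 1.

Order the vertices as A < B < D < E < F. Listing each simplex with vertices in this order, K has dimension 1 with simplices:

  0-simplices (5): A, B, D, E, F
  1-simplices (5): AB, AF, BD, DE, EF

so the chain groups are C_0 ≅ Z^5, C_1 ≅ Z^5.

∂_1: C_1 → C_0 is given by ∂[p,q] = [q] − [p]. For instance
  ∂DE = E − D.
The 5×5 boundary matrix has rank 4 and Smith normal form diag(1,1,1,1).

Reading off H_k = ker ∂_k / im ∂_{k+1}:

  H_0: rank C_0 − rank ∂_1 = 5 − 4 = 1, and the invariant factors of ∂_1 are all 1, so H_0 = Z.
  H_1: rank ker ∂_1 − rank ∂_2 = (5 − 4) − 0 = 1, and there is no ∂_2, so H_1 = Z.

Hence the Betti numbers are b_0 = 1, b_1 = 1.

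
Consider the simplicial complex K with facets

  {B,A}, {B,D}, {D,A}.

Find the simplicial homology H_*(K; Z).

H_0 = Z,  H_1 = Z.

Take the total order A < B < D on the vertex set. Then K (dimension 1) consists of the simplices:

  0-simplices (3): A, B, D
  1-simplices (3): AB, AD, BD

giving chain groups C_0 ≅ Z^3, C_1 ≅ Z^3.

∂_1: C_1 → C_0 maps an edge to its endpoints' difference, ∂[p,q] = q − p.
The resulting 3×3 matrix has rank 2, and its Smith normal form has invariant factors (1,1).

Computing H_k = (kernel of ∂_k) / (image of ∂_{k+1}):

  H_0: rank C_0 − rank ∂_1 = 3 − 2 = 1, and the invariant factors of ∂_1 are all 1, so H_0 = Z.
  H_1: rank ker ∂_1 − rank ∂_2 = (3 − 2) − 0 = 1, and there is no ∂_2, so H_1 = Z.

As a check, the Euler characteristic is 3 − 3 = 0, which agrees with 1 − 1 = 0.
(K is a triangulation of the circle S^1.)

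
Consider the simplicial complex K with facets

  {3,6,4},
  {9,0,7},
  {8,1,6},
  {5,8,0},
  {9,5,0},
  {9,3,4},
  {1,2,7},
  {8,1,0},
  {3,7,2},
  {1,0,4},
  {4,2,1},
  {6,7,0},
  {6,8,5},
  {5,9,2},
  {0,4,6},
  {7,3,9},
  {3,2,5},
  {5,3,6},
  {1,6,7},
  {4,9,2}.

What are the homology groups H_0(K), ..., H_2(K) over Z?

H_0 = Z,  H_1 = Z ⊕ Z/2Z,  H_2 = 0.

Order the vertices as 0 < 1 < 2 < 3 < 4 < 5 < 6 < 7 < 8 < 9. Listing each simplex with vertices in this order, K has dimension 2 with simplices:

  0-simplices (10): [0], [1], [2], [3], [4], [5], [6], [7], [8], [9]
  1-simplices (30): (30 of them)
  2-simplices (20): (20 of them)

Hence C_0 ≅ Z^10, C_1 ≅ Z^30, C_2 ≅ Z^20.

Boundary ∂_1: C_1 → C_0 maps an edge to its endpoints' difference, ∂[p,q] = q − p. For instance
  ∂[0,5] = [5] − [0].
The resulting 10×30 matrix has rank 9, and its Smith normal form has invariant factors (1,1,1,1,1,1,1,1,1).

∂_2: C_2 → C_1 acts by ∂[p,q,r] = [q,r] − [p,r] + [p,q]. For instance
  ∂[1,6,7] = [6,7] − [1,7] + [1,6],
  ∂[0,1,8] = [1,8] − [0,8] + [0,1].
As a 30×20 matrix over Z this has rank 20, with invariant factors (1,1,1,1,1,1,1,1,1,1,1,1,1,1,1,1,1,1,1,2).

From H_k ≅ ker(∂_k) / im(∂_{k+1}) we obtain:

  H_0: rank C_0 − rank ∂_1 = 10 − 9 = 1, and the invariant factors of ∂_1 are all 1, so H_0 ≅ Z.
  H_1: rank ker ∂_1 − rank ∂_2 = (30 − 9) − 20 = 1, and ∂_2 has invariant factor 2 > 1, so H_1 ≅ Z ⊕ Z/2Z.
  H_2: rank ker ∂_2 − rank ∂_3 = (20 − 20) − 0 = 0, and there is no ∂_3, so H_2 ≅ 0.

As a check, the Euler characteristic is 10 − 30 + 20 = 0, which agrees with 1 − 1 + 0 = 0.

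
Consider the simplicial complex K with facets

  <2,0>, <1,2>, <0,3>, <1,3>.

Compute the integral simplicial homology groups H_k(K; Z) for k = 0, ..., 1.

H_0 = Z,  H_1 = Z.

We work with the vertex ordering 0 < 1 < 2 < 3. The simplices of K, each written with vertices in increasing order, are:

  0-simplices (4): [0], [1], [2], [3]
  1-simplices (4): [0,2], [0,3], [1,2], [1,3]

so the chain groups are C_0 ≅ Z^4, C_1 ≅ Z^4.

Boundary ∂_1: C_1 → C_0 is given by ∂[p,q] = [q] − [p].
As a 4×4 matrix over Z this has rank 3, with invariant factors (1,1,1).

Reading off H_k = ker ∂_k / im ∂_{k+1}:

  H_0: rank C_0 − rank ∂_1 = 4 − 3 = 1, and the invariant factors of ∂_1 are all 1, so H_0 ≅ Z.
  H_1: rank ker ∂_1 − rank ∂_2 = (4 − 3) − 0 = 1, and there is no ∂_2, so H_1 ≅ Z.

As a check, the Euler characteristic is 4 − 4 = 0, which agrees with 1 − 1 = 0.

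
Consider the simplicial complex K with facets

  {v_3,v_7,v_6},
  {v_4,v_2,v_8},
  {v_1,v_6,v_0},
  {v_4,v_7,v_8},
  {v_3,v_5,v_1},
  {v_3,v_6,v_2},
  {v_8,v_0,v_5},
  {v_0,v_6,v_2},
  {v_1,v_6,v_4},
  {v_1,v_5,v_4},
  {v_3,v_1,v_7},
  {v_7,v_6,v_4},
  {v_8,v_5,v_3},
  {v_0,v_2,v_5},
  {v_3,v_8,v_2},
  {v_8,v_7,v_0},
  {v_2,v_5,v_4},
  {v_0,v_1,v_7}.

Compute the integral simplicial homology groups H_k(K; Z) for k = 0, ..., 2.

Take the total order v_0 < v_1 < v_2 < v_3 < v_4 < v_5 < v_6 < v_7 < v_8 on the vertex set. Then K (dimension 2) consists of the simplices:

  0-simplices (9): [v_0], [v_1], [v_2], [v_3], [v_4], [v_5], [v_6], [v_7], [v_8]
  1-simplices (27): (27 of them)
  2-simplices (18): (18 of them)

Hence C_0 ≅ Z^9, C_1 ≅ Z^27, C_2 ≅ Z^18.

Boundary ∂_1: C_1 → C_0 is given by ∂[p,q] = [q] − [p].
The resulting 9×27 matrix has rank 8, and its Smith normal form has invariant factors (1,1,1,1,1,1,1,1).

Boundary ∂_2: C_2 → C_1 sends each 2-simplex [p,q,r] to [q,r] − [p,r] + [p,q]. For instance
  ∂[v_2,v_4,v_8] = [v_4,v_8] − [v_2,v_8] + [v_2,v_4],
  ∂[v_0,v_5,v_8] = [v_5,v_8] − [v_0,v_8] + [v_0,v_5].
This gives a 27×18 integer matrix of rank 18; reducing to Smith normal form yields diagonal entries (1,1,1,1,1,1,1,1,1,1,1,1,1,1,1,1,1,2).

From H_k ≅ ker(∂_k) / im(∂_{k+1}) we obtain:

  H_0: rank C_0 − rank ∂_1 = 9 − 8 = 1, and the invariant factors of ∂_1 are all 1, so H_0 ≅ Z.
  H_1: rank ker ∂_1 − rank ∂_2 = (27 − 8) − 18 = 1, and ∂_2 has invariant factor 2 > 1, so H_1 ≅ Z ⊕ Z/2.
  H_2: rank ker ∂_2 − rank ∂_3 = (18 − 18) − 0 = 0, and there is no ∂_3, so H_2 ≅ 0.

H_0 ≅ Z,  H_1 ≅ Z ⊕ Z/2,  H_2 = 0.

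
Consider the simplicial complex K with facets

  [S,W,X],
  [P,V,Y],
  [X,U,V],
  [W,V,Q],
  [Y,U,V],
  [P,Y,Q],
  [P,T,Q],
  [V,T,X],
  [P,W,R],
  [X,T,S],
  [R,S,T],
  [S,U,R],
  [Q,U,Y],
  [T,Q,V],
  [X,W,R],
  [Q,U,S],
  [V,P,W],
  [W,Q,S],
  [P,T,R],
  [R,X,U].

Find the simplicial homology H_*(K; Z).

Fix the vertex order P < Q < R < S < T < U < V < W < X < Y and write every simplex with vertices in increasing order. Then dim K = 2 and the simplices of K are:

  0-simplices (10): P, Q, R, S, T, U, V, W, X, Y
  1-simplices (30): PQ, PR, PT, PV, PW, PY, QS, QT, QU, QV, QW, QY, RS, RT, RU, RW, RX, ST, SU, SW, SX, TV, TX, UV, UX, UY, VW, VX, VY, WX
  2-simplices (20): PQT, PQY, PRT, PRW, PVW, PVY, QSU, QSW, QTV, QUY, QVW, RST, RSU, RUX, RWX, STX, SWX, TVX, UVX, UVY

so the chain groups are C_0 ≅ Z^10, C_1 ≅ Z^30, C_2 ≅ Z^20.

Boundary ∂_1: C_1 → C_0 sends each edge [p,q] (with p < q) to q − p.
This gives a 10×30 integer matrix of rank 9; reducing to Smith normal form yields diagonal entries (1,1,1,1,1,1,1,1,1).

Boundary ∂_2: C_2 → C_1 sends each 2-simplex [p,q,r] to [q,r] − [p,r] + [p,q]. For instance
  ∂UVX = VX − UX + UV,
  ∂RWX = WX − RX + RW.
As a 30×20 matrix over Z this has rank 20, with invariant factors (1,1,1,1,1,1,1,1,1,1,1,1,1,1,1,1,1,1,1,2).

Computing H_k = (kernel of ∂_k) / (image of ∂_{k+1}):

  H_0: rank C_0 − rank ∂_1 = 10 − 9 = 1, and the invariant factors of ∂_1 are all 1, so H_0 = Z.
  H_1: rank ker ∂_1 − rank ∂_2 = (30 − 9) − 20 = 1, and ∂_2 has invariant factor 2 > 1, so H_1 = Z ⊕ Z/2Z.
  H_2: rank ker ∂_2 − rank ∂_3 = (20 − 20) − 0 = 0, and there is no ∂_3, so H_2 = 0.

H_0 = Z,  H_1 = Z ⊕ Z/2Z,  H_2 = 0.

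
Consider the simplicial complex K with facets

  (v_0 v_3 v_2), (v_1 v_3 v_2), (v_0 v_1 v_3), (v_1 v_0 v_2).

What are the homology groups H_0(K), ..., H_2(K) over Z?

H_0 ≅ Z,  H_1 = 0,  H_2 ≅ Z.

Order the vertices as v_0 < v_1 < v_2 < v_3. Listing each simplex with vertices in this order, K has dimension 2 with simplices:

  0-simplices (4): [v_0], [v_1], [v_2], [v_3]
  1-simplices (6): [v_0,v_1], [v_0,v_2], [v_0,v_3], [v_1,v_2], [v_1,v_3], [v_2,v_3]
  2-simplices (4): [v_0,v_1,v_2], [v_0,v_1,v_3], [v_0,v_2,v_3], [v_1,v_2,v_3]

so the chain groups are C_0 ≅ Z^4, C_1 ≅ Z^6, C_2 ≅ Z^4.

∂_1: C_1 → C_0 sends each edge [p,q] (with p < q) to q − p. For instance
  ∂[v_0,v_3] = [v_3] − [v_0].
The 4×6 boundary matrix has rank 3 and Smith normal form diag(1,1,1).

The boundary map ∂_2: C_2 → C_1 sends each 2-simplex [p,q,r] to [q,r] − [p,r] + [p,q]. For instance
  ∂[v_0,v_2,v_3] = [v_2,v_3] − [v_0,v_3] + [v_0,v_2],
  ∂[v_1,v_2,v_3] = [v_2,v_3] − [v_1,v_3] + [v_1,v_2].
As a 6×4 matrix over Z this has rank 3, with invariant factors (1,1,1).

Now H_k = ker ∂_k / im ∂_{k+1}, so:

  H_0: rank C_0 − rank ∂_1 = 4 − 3 = 1, and the invariant factors of ∂_1 are all 1, so H_0 = Z.
  H_1: rank ker ∂_1 − rank ∂_2 = (6 − 3) − 3 = 0, and the invariant factors of ∂_2 are all 1, so H_1 = 0.
  H_2: rank ker ∂_2 − rank ∂_3 = (4 − 3) − 0 = 1, and there is no ∂_3, so H_2 = Z.

(K is a triangulation of the 2-sphere S^2.)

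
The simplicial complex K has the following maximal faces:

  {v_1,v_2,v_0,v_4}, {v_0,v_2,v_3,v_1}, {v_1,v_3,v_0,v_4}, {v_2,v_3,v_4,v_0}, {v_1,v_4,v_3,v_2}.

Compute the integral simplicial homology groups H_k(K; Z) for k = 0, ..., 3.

Order the vertices as v_0 < v_1 < v_2 < v_3 < v_4. Listing each simplex with vertices in this order, K has dimension 3 with simplices:

  0-simplices (5): [v_0], [v_1], [v_2], [v_3], [v_4]
  1-simplices (10): [v_0,v_1], [v_0,v_2], [v_0,v_3], [v_0,v_4], [v_1,v_2], [v_1,v_3], [v_1,v_4], [v_2,v_3], [v_2,v_4], [v_3,v_4]
  2-simplices (10): [v_0,v_1,v_2], [v_0,v_1,v_3], [v_0,v_1,v_4], [v_0,v_2,v_3], [v_0,v_2,v_4], [v_0,v_3,v_4], [v_1,v_2,v_3], [v_1,v_2,v_4], [v_1,v_3,v_4], [v_2,v_3,v_4]
  3-simplices (5): [v_0,v_1,v_2,v_3], [v_0,v_1,v_2,v_4], [v_0,v_1,v_3,v_4], [v_0,v_2,v_3,v_4], [v_1,v_2,v_3,v_4]

Hence C_0 ≅ Z^5, C_1 ≅ Z^10, C_2 ≅ Z^10, C_3 ≅ Z^5.

∂_1: C_1 → C_0 sends each edge [p,q] (with p < q) to q − p. For instance
  ∂[v_0,v_3] = [v_3] − [v_0].
The 5×10 boundary matrix has rank 4 and Smith normal form diag(1,1,1,1).

Boundary ∂_2: C_2 → C_1 maps a triangle to the signed sum of its edges. For instance
  ∂[v_2,v_3,v_4] = [v_3,v_4] − [v_2,v_4] + [v_2,v_3],
  ∂[v_1,v_2,v_4] = [v_2,v_4] − [v_1,v_4] + [v_1,v_2].
As a 10×10 matrix over Z this has rank 6, with invariant factors (1,1,1,1,1,1).

The boundary map ∂_3: C_3 → C_2 sends each 3-simplex σ to the alternating sum Σ_i (−1)^i (σ with its i-th vertex removed). For instance
  ∂[v_0,v_1,v_3,v_4] = [v_1,v_3,v_4] − [v_0,v_3,v_4] + [v_0,v_1,v_4] − [v_0,v_1,v_3],
  ∂[v_0,v_2,v_3,v_4] = [v_2,v_3,v_4] − [v_0,v_3,v_4] + [v_0,v_2,v_4] − [v_0,v_2,v_3].
This gives a 10×5 integer matrix of rank 4; reducing to Smith normal form yields diagonal entries (1,1,1,1).

Reading off H_k = ker ∂_k / im ∂_{k+1}:

  H_0: rank C_0 − rank ∂_1 = 5 − 4 = 1, and the invariant factors of ∂_1 are all 1, so H_0 ≅ Z.
  H_1: rank ker ∂_1 − rank ∂_2 = (10 − 4) − 6 = 0, and the invariant factors of ∂_2 are all 1, so H_1 ≅ 0.
  H_2: rank ker ∂_2 − rank ∂_3 = (10 − 6) − 4 = 0, and the invariant factors of ∂_3 are all 1, so H_2 ≅ 0.
  H_3: rank ker ∂_3 − rank ∂_4 = (5 − 4) − 0 = 1, and there is no ∂_4, so H_3 ≅ Z.

H_0 ≅ Z,  H_1 = 0,  H_2 = 0,  H_3 ≅ Z.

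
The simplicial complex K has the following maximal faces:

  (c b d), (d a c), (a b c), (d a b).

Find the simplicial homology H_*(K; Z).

H_0 ≅ Z,  H_1 = 0,  H_2 ≅ Z.

We work with the vertex ordering a < b < c < d. The simplices of K, each written with vertices in increasing order, are:

  0-simplices (4): a, b, c, d
  1-simplices (6): ab, ac, ad, bc, bd, cd
  2-simplices (4): abc, abd, acd, bcd

Hence C_0 ≅ Z^4, C_1 ≅ Z^6, C_2 ≅ Z^4.

∂_1: C_1 → C_0 is given by ∂[p,q] = [q] − [p].
As a 4×6 matrix over Z this has rank 3, with invariant factors (1,1,1).

∂_2: C_2 → C_1 sends each 2-simplex [p,q,r] to [q,r] − [p,r] + [p,q]. For instance
  ∂abc = bc − ac + ab,
  ∂abd = bd − ad + ab.
This gives a 6×4 integer matrix of rank 3; reducing to Smith normal form yields diagonal entries (1,1,1).

Computing H_k = (kernel of ∂_k) / (image of ∂_{k+1}):

  H_0: rank C_0 − rank ∂_1 = 4 − 3 = 1, and the invariant factors of ∂_1 are all 1, so H_0 = Z.
  H_1: rank ker ∂_1 − rank ∂_2 = (6 − 3) − 3 = 0, and the invariant factors of ∂_2 are all 1, so H_1 = 0.
  H_2: rank ker ∂_2 − rank ∂_3 = (4 − 3) − 0 = 1, and there is no ∂_3, so H_2 = Z.

As a check, the Euler characteristic is 4 − 6 + 4 = 2, which agrees with 1 − 0 + 1 = 2.
(K is a triangulation of the 2-sphere S^2.)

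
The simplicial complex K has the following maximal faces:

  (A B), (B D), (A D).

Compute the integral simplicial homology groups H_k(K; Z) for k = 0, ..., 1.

Fix the vertex order A < B < D and write every simplex with vertices in increasing order. Then dim K = 1 and the simplices of K are:

  0-simplices (3): A, B, D
  1-simplices (3): AB, AD, BD

giving chain groups C_0 ≅ Z^3, C_1 ≅ Z^3.

The boundary map ∂_1: C_1 → C_0 is given by ∂[p,q] = [q] − [p].
This gives a 3×3 integer matrix of rank 2; reducing to Smith normal form yields diagonal entries (1,1).

Computing H_k = (kernel of ∂_k) / (image of ∂_{k+1}):

  H_0: rank C_0 − rank ∂_1 = 3 − 2 = 1, and the invariant factors of ∂_1 are all 1, so H_0 = Z.
  H_1: rank ker ∂_1 − rank ∂_2 = (3 − 2) − 0 = 1, and there is no ∂_2, so H_1 = Z.

H_0 ≅ Z,  H_1 ≅ Z.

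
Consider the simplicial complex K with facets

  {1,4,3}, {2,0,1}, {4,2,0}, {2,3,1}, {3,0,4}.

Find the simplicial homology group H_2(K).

H_2 ≅ 0.

We work with the vertex ordering 0 < 1 < 2 < 3 < 4. The simplices of K, each written with vertices in increasing order, are:

  0-simplices (5): [0], [1], [2], [3], [4]
  1-simplices (10): [0,1], [0,2], [0,3], [0,4], [1,2], [1,3], [1,4], [2,3], [2,4], [3,4]
  2-simplices (5): [0,1,2], [0,2,4], [0,3,4], [1,2,3], [1,3,4]

so the chain groups are C_0 ≅ Z^5, C_1 ≅ Z^10, C_2 ≅ Z^5.

∂_1: C_1 → C_0 is given by ∂[p,q] = [q] − [p].
The 5×10 boundary matrix has rank 4 and Smith normal form diag(1,1,1,1).

Boundary ∂_2: C_2 → C_1 sends each 2-simplex [p,q,r] to [q,r] − [p,r] + [p,q]. For instance
  ∂[0,1,2] = [1,2] − [0,2] + [0,1],
  ∂[0,2,4] = [2,4] − [0,4] + [0,2].
The 10×5 boundary matrix has rank 5 and Smith normal form diag(1,1,1,1,1).

Reading off H_k = ker ∂_k / im ∂_{k+1}:

  H_2: rank ker ∂_2 − rank ∂_3 = (5 − 5) − 0 = 0, and there is no ∂_3, so H_2 = 0.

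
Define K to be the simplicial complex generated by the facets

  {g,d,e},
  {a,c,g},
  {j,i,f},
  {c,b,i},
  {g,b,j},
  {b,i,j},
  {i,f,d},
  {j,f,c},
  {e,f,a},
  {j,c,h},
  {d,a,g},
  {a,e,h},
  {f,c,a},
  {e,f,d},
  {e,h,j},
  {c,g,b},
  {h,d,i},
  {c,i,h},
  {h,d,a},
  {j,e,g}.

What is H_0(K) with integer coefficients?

H_0 = Z.

Order the vertices as a < b < c < d < e < f < g < h < i < j. Listing each simplex with vertices in this order, K has dimension 2 with simplices:

  0-simplices (10): a, b, c, d, e, f, g, h, i, j
  1-simplices (30): ac, ad, ae, af, ag, ah, bc, bg, bi, bj, cf, cg, ch, ci, cj, de, df, dg, dh, di, ef, eg, eh, ej, fi, fj, gj, hi, hj, ij
  2-simplices (20): acf, acg, adg, adh, aef, aeh, bcg, bci, bgj, bij, cfj, chi, chj, def, deg, dfi, dhi, egj, ehj, fij

Hence C_0 ≅ Z^10, C_1 ≅ Z^30, C_2 ≅ Z^20.

Boundary ∂_1: C_1 → C_0 is given by ∂[p,q] = [q] − [p]. For instance
  ∂di = i − d.
The 10×30 boundary matrix has rank 9 and Smith normal form diag(1,1,1,1,1,1,1,1,1).

∂_2: C_2 → C_1 sends each 2-simplex [p,q,r] to [q,r] − [p,r] + [p,q]. For instance
  ∂bgj = gj − bj + bg,
  ∂adg = dg − ag + ad.
The resulting 30×20 matrix has rank 20, and its Smith normal form has invariant factors (1,1,1,1,1,1,1,1,1,1,1,1,1,1,1,1,1,1,1,2).

From H_k ≅ ker(∂_k) / im(∂_{k+1}) we obtain:

  H_0: rank C_0 − rank ∂_1 = 10 − 9 = 1, and the invariant factors of ∂_1 are all 1, so H_0 = Z.

(K is a triangulation of the Klein bottle.)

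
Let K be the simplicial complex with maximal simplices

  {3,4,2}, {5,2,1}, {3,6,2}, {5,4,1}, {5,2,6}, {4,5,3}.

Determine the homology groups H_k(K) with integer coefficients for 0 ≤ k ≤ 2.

Take the total order 1 < 2 < 3 < 4 < 5 < 6 on the vertex set. Then K (dimension 2) consists of the simplices:

  0-simplices (6): [1], [2], [3], [4], [5], [6]
  1-simplices (12): [1,2], [1,4], [1,5], [2,3], [2,4], [2,5], [2,6], [3,4], [3,5], [3,6], [4,5], [5,6]
  2-simplices (6): [1,2,5], [1,4,5], [2,3,4], [2,3,6], [2,5,6], [3,4,5]

giving chain groups C_0 ≅ Z^6, C_1 ≅ Z^12, C_2 ≅ Z^6.

Boundary ∂_1: C_1 → C_0 sends each edge [p,q] (with p < q) to q − p.
The resulting 6×12 matrix has rank 5, and its Smith normal form has invariant factors (1,1,1,1,1).

Boundary ∂_2: C_2 → C_1 acts by ∂[p,q,r] = [q,r] − [p,r] + [p,q]. For instance
  ∂[2,5,6] = [5,6] − [2,6] + [2,5],
  ∂[1,4,5] = [4,5] − [1,5] + [1,4].
This gives a 12×6 integer matrix of rank 6; reducing to Smith normal form yields diagonal entries (1,1,1,1,1,1).

Computing H_k = (kernel of ∂_k) / (image of ∂_{k+1}):

  H_0: rank C_0 − rank ∂_1 = 6 − 5 = 1, and the invariant factors of ∂_1 are all 1, so H_0 = Z.
  H_1: rank ker ∂_1 − rank ∂_2 = (12 − 5) − 6 = 1, and the invariant factors of ∂_2 are all 1, so H_1 = Z.
  H_2: rank ker ∂_2 − rank ∂_3 = (6 − 6) − 0 = 0, and there is no ∂_3, so H_2 = 0.

(K is a triangulation of the cylinder S^1 x I.)

H_0 = Z,  H_1 = Z,  H_2 = 0.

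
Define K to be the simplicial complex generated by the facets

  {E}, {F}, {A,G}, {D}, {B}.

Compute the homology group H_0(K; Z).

Fix the vertex order A < B < D < E < F < G and write every simplex with vertices in increasing order. Then dim K = 1 and the simplices of K are:

  0-simplices (6): A, B, D, E, F, G
  1-simplices (1): AG

so the chain groups are C_0 ≅ Z^6, C_1 ≅ Z^1.

The boundary map ∂_1: C_1 → C_0 sends each edge [p,q] (with p < q) to q − p. For instance
  ∂AG = G − A.
The 6×1 boundary matrix has rank 1 and Smith normal form diag(1).

Computing H_k = (kernel of ∂_k) / (image of ∂_{k+1}):

  H_0: rank C_0 − rank ∂_1 = 6 − 1 = 5, and the invariant factors of ∂_1 are all 1, so H_0 = Z^5.

H_0 = Z^5.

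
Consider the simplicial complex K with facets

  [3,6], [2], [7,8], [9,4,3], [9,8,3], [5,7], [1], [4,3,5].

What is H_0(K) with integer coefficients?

H_0 ≅ Z^3.

We work with the vertex ordering 1 < 2 < 3 < 4 < 5 < 6 < 7 < 8 < 9. The simplices of K, each written with vertices in increasing order, are:

  0-simplices (9): [1], [2], [3], [4], [5], [6], [7], [8], [9]
  1-simplices (10): [3,4], [3,5], [3,6], [3,8], [3,9], [4,5], [4,9], [5,7], [7,8], [8,9]
  2-simplices (3): [3,4,5], [3,4,9], [3,8,9]

giving chain groups C_0 ≅ Z^9, C_1 ≅ Z^10, C_2 ≅ Z^3.

Boundary ∂_1: C_1 → C_0 is given by ∂[p,q] = [q] − [p].
As a 9×10 matrix over Z this has rank 6, with invariant factors (1,1,1,1,1,1).

Boundary ∂_2: C_2 → C_1 maps a triangle to the signed sum of its edges. For instance
  ∂[3,4,9] = [4,9] − [3,9] + [3,4],
  ∂[3,8,9] = [8,9] − [3,9] + [3,8].
The resulting 10×3 matrix has rank 3, and its Smith normal form has invariant factors (1,1,1).

Now H_k = ker ∂_k / im ∂_{k+1}, so:

  H_0: rank C_0 − rank ∂_1 = 9 − 6 = 3, and the invariant factors of ∂_1 are all 1, so H_0 ≅ Z^3.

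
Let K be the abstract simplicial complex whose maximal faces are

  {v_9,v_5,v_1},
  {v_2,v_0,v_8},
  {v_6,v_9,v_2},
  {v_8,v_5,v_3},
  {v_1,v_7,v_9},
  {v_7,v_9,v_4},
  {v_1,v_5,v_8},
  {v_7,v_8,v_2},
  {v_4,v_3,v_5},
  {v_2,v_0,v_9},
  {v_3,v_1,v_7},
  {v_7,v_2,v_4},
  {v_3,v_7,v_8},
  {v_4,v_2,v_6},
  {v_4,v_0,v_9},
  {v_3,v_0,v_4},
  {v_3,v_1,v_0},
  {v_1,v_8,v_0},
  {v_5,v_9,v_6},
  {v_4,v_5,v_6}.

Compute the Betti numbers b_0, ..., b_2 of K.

b_0 = 1, b_1 = 1, b_2 = 0.

Take the total order v_0 < v_1 < v_2 < v_3 < v_4 < v_5 < v_6 < v_7 < v_8 < v_9 on the vertex set. Then K (dimension 2) consists of the simplices:

  0-simplices (10): [v_0], [v_1], [v_2], [v_3], [v_4], [v_5], [v_6], [v_7], [v_8], [v_9]
  1-simplices (30): (30 of them)
  2-simplices (20): (20 of them)

giving chain groups C_0 ≅ Z^10, C_1 ≅ Z^30, C_2 ≅ Z^20.

∂_1: C_1 → C_0 is given by ∂[p,q] = [q] − [p]. For instance
  ∂[v_0,v_3] = [v_3] − [v_0].
As a 10×30 matrix over Z this has rank 9, with invariant factors (1,1,1,1,1,1,1,1,1).

Boundary ∂_2: C_2 → C_1 maps a triangle to the signed sum of its edges. For instance
  ∂[v_0,v_2,v_8] = [v_2,v_8] − [v_0,v_8] + [v_0,v_2],
  ∂[v_1,v_7,v_9] = [v_7,v_9] − [v_1,v_9] + [v_1,v_7].
As a 30×20 matrix over Z this has rank 20, with invariant factors (1,1,1,1,1,1,1,1,1,1,1,1,1,1,1,1,1,1,1,2).

Reading off H_k = ker ∂_k / im ∂_{k+1}:

  H_0: rank C_0 − rank ∂_1 = 10 − 9 = 1, and the invariant factors of ∂_1 are all 1, so H_0 = Z.
  H_1: rank ker ∂_1 − rank ∂_2 = (30 − 9) − 20 = 1, and ∂_2 has invariant factor 2 > 1, so H_1 = Z ⊕ Z/2Z.
  H_2: rank ker ∂_2 − rank ∂_3 = (20 − 20) − 0 = 0, and there is no ∂_3, so H_2 = 0.

Hence the Betti numbers are b_0 = 1, b_1 = 1, b_2 = 0.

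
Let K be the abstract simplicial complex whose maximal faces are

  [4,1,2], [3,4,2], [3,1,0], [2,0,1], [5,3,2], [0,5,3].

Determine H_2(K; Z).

H_2 ≅ 0.

Order the vertices as 0 < 1 < 2 < 3 < 4 < 5. Listing each simplex with vertices in this order, K has dimension 2 with simplices:

  0-simplices (6): [0], [1], [2], [3], [4], [5]
  1-simplices (12): [0,1], [0,2], [0,3], [0,5], [1,2], [1,3], [1,4], [2,3], [2,4], [2,5], [3,4], [3,5]
  2-simplices (6): [0,1,2], [0,1,3], [0,3,5], [1,2,4], [2,3,4], [2,3,5]

giving chain groups C_0 ≅ Z^6, C_1 ≅ Z^12, C_2 ≅ Z^6.

Boundary ∂_1: C_1 → C_0 sends each edge [p,q] (with p < q) to q − p.
The resulting 6×12 matrix has rank 5, and its Smith normal form has invariant factors (1,1,1,1,1).

The boundary map ∂_2: C_2 → C_1 acts by ∂[p,q,r] = [q,r] − [p,r] + [p,q]. For instance
  ∂[0,3,5] = [3,5] − [0,5] + [0,3],
  ∂[2,3,4] = [3,4] − [2,4] + [2,3].
As a 12×6 matrix over Z this has rank 6, with invariant factors (1,1,1,1,1,1).

From H_k ≅ ker(∂_k) / im(∂_{k+1}) we obtain:

  H_2: rank ker ∂_2 − rank ∂_3 = (6 − 6) − 0 = 0, and there is no ∂_3, so H_2 = 0.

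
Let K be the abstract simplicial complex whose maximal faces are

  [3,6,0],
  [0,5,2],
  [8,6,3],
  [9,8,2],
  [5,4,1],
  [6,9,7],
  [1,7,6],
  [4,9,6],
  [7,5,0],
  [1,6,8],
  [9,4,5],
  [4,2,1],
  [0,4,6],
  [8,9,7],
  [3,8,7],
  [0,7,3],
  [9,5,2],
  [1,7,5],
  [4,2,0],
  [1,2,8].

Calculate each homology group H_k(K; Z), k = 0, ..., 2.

H_0 ≅ Z,  H_1 ≅ Z × Z/2,  H_2 = 0.

Take the total order 0 < 1 < 2 < 3 < 4 < 5 < 6 < 7 < 8 < 9 on the vertex set. Then K (dimension 2) consists of the simplices:

  0-simplices (10): [0], [1], [2], [3], [4], [5], [6], [7], [8], [9]
  1-simplices (30): (30 of them)
  2-simplices (20): (20 of them)

Hence C_0 ≅ Z^10, C_1 ≅ Z^30, C_2 ≅ Z^20.

∂_1: C_1 → C_0 maps an edge to its endpoints' difference, ∂[p,q] = q − p. For instance
  ∂[0,3] = [3] − [0].
This gives a 10×30 integer matrix of rank 9; reducing to Smith normal form yields diagonal entries (1,1,1,1,1,1,1,1,1).

Boundary ∂_2: C_2 → C_1 acts by ∂[p,q,r] = [q,r] − [p,r] + [p,q]. For instance
  ∂[1,6,8] = [6,8] − [1,8] + [1,6],
  ∂[2,5,9] = [5,9] − [2,9] + [2,5].
This gives a 30×20 integer matrix of rank 20; reducing to Smith normal form yields diagonal entries (1,1,1,1,1,1,1,1,1,1,1,1,1,1,1,1,1,1,1,2).

Reading off H_k = ker ∂_k / im ∂_{k+1}:

  H_0: rank C_0 − rank ∂_1 = 10 − 9 = 1, and the invariant factors of ∂_1 are all 1, so H_0 ≅ Z.
  H_1: rank ker ∂_1 − rank ∂_2 = (30 − 9) − 20 = 1, and ∂_2 has invariant factor 2 > 1, so H_1 ≅ Z × Z/2.
  H_2: rank ker ∂_2 − rank ∂_3 = (20 − 20) − 0 = 0, and there is no ∂_3, so H_2 ≅ 0.

As a check, the Euler characteristic is 10 − 30 + 20 = 0, which agrees with 1 − 1 + 0 = 0.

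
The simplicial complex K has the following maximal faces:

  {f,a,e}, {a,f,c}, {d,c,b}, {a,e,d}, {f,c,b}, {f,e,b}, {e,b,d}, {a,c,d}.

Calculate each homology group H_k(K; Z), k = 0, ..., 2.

H_0 ≅ Z,  H_1 = 0,  H_2 ≅ Z.

Order the vertices as a < b < c < d < e < f. Listing each simplex with vertices in this order, K has dimension 2 with simplices:

  0-simplices (6): a, b, c, d, e, f
  1-simplices (12): ac, ad, ae, af, bc, bd, be, bf, cd, cf, de, ef
  2-simplices (8): acd, acf, ade, aef, bcd, bcf, bde, bef

so the chain groups are C_0 ≅ Z^6, C_1 ≅ Z^12, C_2 ≅ Z^8.

The boundary map ∂_1: C_1 → C_0 sends each edge [p,q] (with p < q) to q − p.
The resulting 6×12 matrix has rank 5, and its Smith normal form has invariant factors (1,1,1,1,1).

∂_2: C_2 → C_1 sends each 2-simplex [p,q,r] to [q,r] − [p,r] + [p,q]. For instance
  ∂aef = ef − af + ae,
  ∂bef = ef − bf + be.
This gives a 12×8 integer matrix of rank 7; reducing to Smith normal form yields diagonal entries (1,1,1,1,1,1,1).

From H_k ≅ ker(∂_k) / im(∂_{k+1}) we obtain:

  H_0: rank C_0 − rank ∂_1 = 6 − 5 = 1, and the invariant factors of ∂_1 are all 1, so H_0 ≅ Z.
  H_1: rank ker ∂_1 − rank ∂_2 = (12 − 5) − 7 = 0, and the invariant factors of ∂_2 are all 1, so H_1 ≅ 0.
  H_2: rank ker ∂_2 − rank ∂_3 = (8 − 7) − 0 = 1, and there is no ∂_3, so H_2 ≅ Z.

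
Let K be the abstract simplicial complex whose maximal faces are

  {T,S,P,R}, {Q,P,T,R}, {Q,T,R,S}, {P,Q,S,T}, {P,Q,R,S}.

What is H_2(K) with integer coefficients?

H_2 = 0.

We work with the vertex ordering P < Q < R < S < T. The simplices of K, each written with vertices in increasing order, are:

  0-simplices (5): P, Q, R, S, T
  1-simplices (10): PQ, PR, PS, PT, QR, QS, QT, RS, RT, ST
  2-simplices (10): PQR, PQS, PQT, PRS, PRT, PST, QRS, QRT, QST, RST
  3-simplices (5): PQRS, PQRT, PQST, PRST, QRST

so the chain groups are C_0 ≅ Z^5, C_1 ≅ Z^10, C_2 ≅ Z^10, C_3 ≅ Z^5.

∂_1: C_1 → C_0 maps an edge to its endpoints' difference, ∂[p,q] = q − p.
The 5×10 boundary matrix has rank 4 and Smith normal form diag(1,1,1,1).

Boundary ∂_2: C_2 → C_1 acts by ∂[p,q,r] = [q,r] − [p,r] + [p,q]. For instance
  ∂RST = ST − RT + RS,
  ∂PST = ST − PT + PS.
This gives a 10×10 integer matrix of rank 6; reducing to Smith normal form yields diagonal entries (1,1,1,1,1,1).

Boundary ∂_3: C_3 → C_2 sends each 3-simplex σ to the alternating sum Σ_i (−1)^i (σ with its i-th vertex removed). For instance
  ∂PRST = RST − PST + PRT − PRS,
  ∂QRST = RST − QST + QRT − QRS.
The resulting 10×5 matrix has rank 4, and its Smith normal form has invariant factors (1,1,1,1).

From H_k ≅ ker(∂_k) / im(∂_{k+1}) we obtain:

  H_2: rank ker ∂_2 − rank ∂_3 = (10 − 6) − 4 = 0, and the invariant factors of ∂_3 are all 1, so H_2 = 0.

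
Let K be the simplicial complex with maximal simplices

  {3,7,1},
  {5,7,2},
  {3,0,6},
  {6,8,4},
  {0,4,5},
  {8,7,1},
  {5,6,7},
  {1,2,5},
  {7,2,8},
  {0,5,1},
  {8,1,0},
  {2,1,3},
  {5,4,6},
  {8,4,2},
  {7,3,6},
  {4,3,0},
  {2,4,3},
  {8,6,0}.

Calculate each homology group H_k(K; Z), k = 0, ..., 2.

H_0 ≅ Z,  H_1 ≅ Z ⊕ Z/2,  H_2 = 0.

K has 9 vertices, 27 edges, 18 triangles.
rank ∂_0 = 0, rank ∂_1 = 8 ⇒ b_0 = 9 − 0 − 8 = 1; all invariant factors of ∂_1 are 1 so no torsion. So H_0 ≅ Z.
rank ∂_1 = 8, rank ∂_2 = 18 ⇒ b_1 = 27 − 8 − 18 = 1; ∂_2 has invariant factor(s) [2] giving torsion. So H_1 ≅ Z ⊕ Z/2.
rank ∂_2 = 18, rank ∂_3 = 0 ⇒ b_2 = 18 − 18 − 0 = 0. So H_2 ≅ 0.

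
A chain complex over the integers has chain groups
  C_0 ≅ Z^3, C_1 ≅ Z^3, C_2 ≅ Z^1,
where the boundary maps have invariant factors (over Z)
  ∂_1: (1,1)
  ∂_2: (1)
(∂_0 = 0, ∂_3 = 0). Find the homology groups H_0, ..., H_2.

H_0: b_0 = 3 − 0 − 2 = 1; torsion from ∂_1 factors > 1: none. So H_0 = Z.
H_1: b_1 = 3 − 2 − 1 = 0; torsion from ∂_2 factors > 1: none. So H_1 = 0.
H_2: b_2 = 1 − 1 − 0 = 0; torsion from ∂_3 factors > 1: none. So H_2 = 0.

H_0 = Z,  H_1 = 0,  H_2 = 0.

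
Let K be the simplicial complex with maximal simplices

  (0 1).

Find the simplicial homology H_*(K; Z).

We work with the vertex ordering 0 < 1. The simplices of K, each written with vertices in increasing order, are:

  0-simplices (2): [0], [1]
  1-simplices (1): [0,1]

giving chain groups C_0 ≅ Z^2, C_1 ≅ Z^1.

Boundary ∂_1: C_1 → C_0 sends each edge [p,q] (with p < q) to q − p. For instance
  ∂[0,1] = [1] − [0].
The 2×1 boundary matrix has rank 1 and Smith normal form diag(1).

Now H_k = ker ∂_k / im ∂_{k+1}, so:

  H_0: rank C_0 − rank ∂_1 = 2 − 1 = 1, and the invariant factors of ∂_1 are all 1, so H_0 = Z.
  H_1: rank ker ∂_1 − rank ∂_2 = (1 − 1) − 0 = 0, and there is no ∂_2, so H_1 = 0.

(K is a triangulation of the 1-simplex.)

H_0 ≅ Z,  H_1 = 0.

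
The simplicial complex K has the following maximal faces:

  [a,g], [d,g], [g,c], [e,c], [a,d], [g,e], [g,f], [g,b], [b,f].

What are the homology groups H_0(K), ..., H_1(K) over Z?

Order the vertices as a < b < c < d < e < f < g. Listing each simplex with vertices in this order, K has dimension 1 with simplices:

  0-simplices (7): a, b, c, d, e, f, g
  1-simplices (9): ad, ag, bf, bg, ce, cg, dg, eg, fg

Hence C_0 ≅ Z^7, C_1 ≅ Z^9.

The boundary map ∂_1: C_1 → C_0 maps an edge to its endpoints' difference, ∂[p,q] = q − p. For instance
  ∂bf = f − b.
The 7×9 boundary matrix has rank 6 and Smith normal form diag(1,1,1,1,1,1).

Computing H_k = (kernel of ∂_k) / (image of ∂_{k+1}):

  H_0: rank C_0 − rank ∂_1 = 7 − 6 = 1, and the invariant factors of ∂_1 are all 1, so H_0 ≅ Z.
  H_1: rank ker ∂_1 − rank ∂_2 = (9 − 6) − 0 = 3, and there is no ∂_2, so H_1 ≅ Z^3.

As a check, the Euler characteristic is 7 − 9 = -2, which agrees with 1 − 3 = -2.

H_0 = Z,  H_1 = Z^3.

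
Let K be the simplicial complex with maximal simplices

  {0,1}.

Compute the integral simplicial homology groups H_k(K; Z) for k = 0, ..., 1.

K has 2 vertices, 1 edge.
rank ∂_0 = 0, rank ∂_1 = 1 ⇒ b_0 = 2 − 0 − 1 = 1; all invariant factors of ∂_1 are 1 so no torsion. So H_0 ≅ Z.
rank ∂_1 = 1, rank ∂_2 = 0 ⇒ b_1 = 1 − 1 − 0 = 0. So H_1 ≅ 0.

H_0 = Z,  H_1 = 0.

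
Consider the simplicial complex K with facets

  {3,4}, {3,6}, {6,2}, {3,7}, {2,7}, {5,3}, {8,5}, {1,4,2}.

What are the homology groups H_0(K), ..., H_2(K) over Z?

Order the vertices as 1 < 2 < 3 < 4 < 5 < 6 < 7 < 8. Listing each simplex with vertices in this order, K has dimension 2 with simplices:

  0-simplices (8): [1], [2], [3], [4], [5], [6], [7], [8]
  1-simplices (10): [1,2], [1,4], [2,4], [2,6], [2,7], [3,4], [3,5], [3,6], [3,7], [5,8]
  2-simplices (1): [1,2,4]

giving chain groups C_0 ≅ Z^8, C_1 ≅ Z^10, C_2 ≅ Z^1.

∂_1: C_1 → C_0 maps an edge to its endpoints' difference, ∂[p,q] = q − p. For instance
  ∂[2,6] = [6] − [2].
The 8×10 boundary matrix has rank 7 and Smith normal form diag(1,1,1,1,1,1,1).

The boundary map ∂_2: C_2 → C_1 maps a triangle to the signed sum of its edges. For instance
  ∂[1,2,4] = [2,4] − [1,4] + [1,2].
As a 10×1 matrix over Z this has rank 1, with invariant factors (1).

From H_k ≅ ker(∂_k) / im(∂_{k+1}) we obtain:

  H_0: rank C_0 − rank ∂_1 = 8 − 7 = 1, and the invariant factors of ∂_1 are all 1, so H_0 = Z.
  H_1: rank ker ∂_1 − rank ∂_2 = (10 − 7) − 1 = 2, and the invariant factors of ∂_2 are all 1, so H_1 = Z^2.
  H_2: rank ker ∂_2 − rank ∂_3 = (1 − 1) − 0 = 0, and there is no ∂_3, so H_2 = 0.

H_0 = Z,  H_1 = Z^2,  H_2 = 0.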